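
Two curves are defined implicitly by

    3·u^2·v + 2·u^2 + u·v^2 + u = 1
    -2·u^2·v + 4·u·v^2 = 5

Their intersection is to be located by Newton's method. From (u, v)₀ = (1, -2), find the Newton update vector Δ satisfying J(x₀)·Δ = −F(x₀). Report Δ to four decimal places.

(-0.1923, 0.5769)

At (1, -2): F = (0.0000, 15.0000).
Jacobian J = [[6·u·v + 4·u + v^2 + 1, 3·u^2 + 2·u·v], [-4·u·v + 4·v^2, -2·u^2 + 8·u·v]].
At the point, J = [[-3.0000, -1.0000], [24.0000, -18.0000]] (det J = 78.0000).
Solving J·Δ = −F gives Δ = (-0.1923, 0.5769).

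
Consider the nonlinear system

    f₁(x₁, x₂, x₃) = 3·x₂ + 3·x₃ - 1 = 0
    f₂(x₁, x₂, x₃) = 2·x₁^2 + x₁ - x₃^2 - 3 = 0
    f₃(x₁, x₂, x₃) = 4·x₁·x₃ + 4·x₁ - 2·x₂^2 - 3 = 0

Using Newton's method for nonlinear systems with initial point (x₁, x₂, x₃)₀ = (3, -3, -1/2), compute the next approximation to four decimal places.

(-12.5000, -182.9167, 183.2500)

At (3, -3, -1/2): F = (-11.5000, 17.7500, -15.0000).
Jacobian J = [[0, 3, 3], [4·x₁ + 1, 0, -2·x₃], [4·x₃ + 4, -4·x₂, 4·x₁]].
At the point, J = [[0.0000, 3.0000, 3.0000], [13.0000, 0.0000, 1.0000], [2.0000, 12.0000, 12.0000]] (det J = 6.0000).
Solving J·Δ = −F gives Δ = (-15.5000, -179.9167, 183.7500).
Then the next iterate is (x₁, x₂, x₃)₁ = (-12.5000, -182.9167, 183.2500).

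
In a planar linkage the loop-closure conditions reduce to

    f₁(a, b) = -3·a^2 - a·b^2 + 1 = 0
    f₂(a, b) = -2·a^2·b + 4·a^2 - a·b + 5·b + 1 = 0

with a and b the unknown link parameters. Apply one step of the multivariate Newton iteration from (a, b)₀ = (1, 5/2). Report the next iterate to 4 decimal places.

At (1, 5/2): F = (-8.2500, 10.0000).
Jacobian J = [[-6·a - b^2, -2·a·b], [-4·a·b + 8·a - b, -2·a^2 - a + 5]].
At the point, J = [[-12.2500, -5.0000], [-4.5000, 2.0000]] (det J = -47.0000).
Solving J·Δ = −F gives Δ = (0.7128, -3.3963).
Then the next iterate is (a, b)₁ = (1.7128, -0.8963).

(1.7128, -0.8963)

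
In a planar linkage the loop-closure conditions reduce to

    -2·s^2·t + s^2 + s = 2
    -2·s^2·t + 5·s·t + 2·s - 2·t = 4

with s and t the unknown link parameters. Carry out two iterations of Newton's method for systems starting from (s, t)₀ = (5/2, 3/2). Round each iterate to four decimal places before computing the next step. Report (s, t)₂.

At (5/2, 3/2): F = (-12.0000, -2.0000).
Jacobian J = [[-4·s·t + 2·s + 1, -2·s^2], [-4·s·t + 5·t + 2, -2·s^2 + 5·s - 2]].
At the point, J = [[-9.0000, -12.5000], [-5.5000, -2.0000]] (det J = -50.7500).
Solving J·Δ = −F gives Δ = (-0.0197, -0.9458).
Then the next iterate is (s, t)₁ = (2.4803, 0.5542).
Round to (2.4803, 0.5542) and repeat: F = (-0.186565, -0.093641), J = [[0.462271, -12.303776], [-0.727329, -1.902276]].
Δ = (-0.0811, -0.0182), so (s, t)₂ = (2.3992, 0.5360).

(2.3992, 0.5360)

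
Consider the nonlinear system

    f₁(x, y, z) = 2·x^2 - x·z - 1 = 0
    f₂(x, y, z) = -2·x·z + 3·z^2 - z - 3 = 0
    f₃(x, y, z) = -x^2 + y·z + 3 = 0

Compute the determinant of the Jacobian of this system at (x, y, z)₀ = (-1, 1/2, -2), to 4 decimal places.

J = [[4·x - z, 0, -x], [-2·z, 0, -2·x + 6·z - 1], [-2·x, z, y]].
At the point, J = [[-2.0000, 0.0000, 1.0000], [4.0000, 0.0000, -11.0000], [2.0000, -2.0000, 0.5000]].
det J = 36.0000.

36.0000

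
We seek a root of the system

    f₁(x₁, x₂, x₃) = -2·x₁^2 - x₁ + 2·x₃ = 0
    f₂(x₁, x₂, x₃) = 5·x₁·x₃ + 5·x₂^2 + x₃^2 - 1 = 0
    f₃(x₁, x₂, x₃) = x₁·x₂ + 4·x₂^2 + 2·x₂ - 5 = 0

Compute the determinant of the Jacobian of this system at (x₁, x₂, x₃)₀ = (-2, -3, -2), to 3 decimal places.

-2052.000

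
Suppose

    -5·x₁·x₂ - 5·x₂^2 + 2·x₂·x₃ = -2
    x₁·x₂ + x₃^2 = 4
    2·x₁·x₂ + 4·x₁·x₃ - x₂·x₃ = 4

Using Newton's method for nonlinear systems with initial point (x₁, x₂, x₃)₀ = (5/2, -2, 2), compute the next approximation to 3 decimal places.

(0.665, -0.523, 1.409)

At (5/2, -2, 2): F = (-1.000, -5.000, 10.000).
Jacobian J = [[-5·x₂, -5·x₁ - 10·x₂ + 2·x₃, 2·x₂], [x₂, x₁, 2·x₃], [2·x₂ + 4·x₃, 2·x₁ - x₃, 4·x₁ - x₂]].
At the point, J = [[10.000, 11.500, -4.000], [-2.000, 2.500, 4.000], [4.000, 3.000, 12.000]] (det J = 704.000).
Solving J·Δ = −F gives Δ = (-1.835, 1.477, -0.591).
Then the next iterate is (x₁, x₂, x₃)₁ = (0.665, -0.523, 1.409).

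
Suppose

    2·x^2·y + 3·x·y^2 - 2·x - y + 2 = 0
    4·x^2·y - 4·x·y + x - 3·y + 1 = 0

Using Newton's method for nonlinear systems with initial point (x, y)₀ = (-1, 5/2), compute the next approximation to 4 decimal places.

At (-1, 5/2): F = (-12.2500, 12.5000).
Jacobian J = [[4·x·y + 3·y^2 - 2, 2·x^2 + 6·x·y - 1], [8·x·y - 4·y + 1, 4·x^2 - 4·x - 3]].
At the point, J = [[6.7500, -14.0000], [-29.0000, 5.0000]] (det J = -372.2500).
Solving J·Δ = −F gives Δ = (0.3056, -0.7277).
Then the next iterate is (x, y)₁ = (-0.6944, 1.7723).

(-0.6944, 1.7723)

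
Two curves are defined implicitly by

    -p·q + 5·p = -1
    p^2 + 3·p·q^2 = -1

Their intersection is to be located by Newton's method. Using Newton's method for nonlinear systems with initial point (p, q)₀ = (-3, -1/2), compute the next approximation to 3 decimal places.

(-0.506, 0.094)

At (-3, -1/2): F = (-15.500, 7.750).
Jacobian J = [[-q + 5, -p], [2·p + 3·q^2, 6·p·q]].
At the point, J = [[5.500, 3.000], [-5.250, 9.000]] (det J = 65.250).
Solving J·Δ = −F gives Δ = (2.494, 0.594).
Then the next iterate is (p, q)₁ = (-0.506, 0.094).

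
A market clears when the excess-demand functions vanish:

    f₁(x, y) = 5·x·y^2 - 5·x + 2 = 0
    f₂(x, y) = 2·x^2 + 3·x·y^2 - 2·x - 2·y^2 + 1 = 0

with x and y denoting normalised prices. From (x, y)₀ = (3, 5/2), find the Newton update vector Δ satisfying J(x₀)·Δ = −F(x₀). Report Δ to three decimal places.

(-1.156, -0.672)

At (3, 5/2): F = (80.750, 56.750).
Jacobian J = [[5·y^2 - 5, 10·x·y], [4·x + 3·y^2 - 2, 6·x·y - 4·y]].
At the point, J = [[26.250, 75.000], [28.750, 35.000]] (det J = -1237.500).
Solving J·Δ = −F gives Δ = (-1.156, -0.672).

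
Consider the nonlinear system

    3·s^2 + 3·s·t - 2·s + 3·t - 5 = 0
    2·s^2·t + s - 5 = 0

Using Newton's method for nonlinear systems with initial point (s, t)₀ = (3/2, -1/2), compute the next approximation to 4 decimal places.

(0.9811, 0.5472)

At (3/2, -1/2): F = (-5.0000, -5.7500).
Jacobian J = [[6·s + 3·t - 2, 3·s + 3], [4·s·t + 1, 2·s^2]].
At the point, J = [[5.5000, 7.5000], [-2.0000, 4.5000]] (det J = 39.7500).
Solving J·Δ = −F gives Δ = (-0.5189, 1.0472).
Then the next iterate is (s, t)₁ = (0.9811, 0.5472).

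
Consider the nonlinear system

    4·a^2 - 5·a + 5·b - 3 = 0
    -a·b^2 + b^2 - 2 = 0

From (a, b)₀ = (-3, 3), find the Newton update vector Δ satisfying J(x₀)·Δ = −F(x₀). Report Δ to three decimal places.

At (-3, 3): F = (63.000, 34.000).
Jacobian J = [[8·a - 5, 5], [-b^2, -2·a·b + 2·b]].
At the point, J = [[-29.000, 5.000], [-9.000, 24.000]] (det J = -651.000).
Solving J·Δ = −F gives Δ = (2.061, -0.644).

(2.061, -0.644)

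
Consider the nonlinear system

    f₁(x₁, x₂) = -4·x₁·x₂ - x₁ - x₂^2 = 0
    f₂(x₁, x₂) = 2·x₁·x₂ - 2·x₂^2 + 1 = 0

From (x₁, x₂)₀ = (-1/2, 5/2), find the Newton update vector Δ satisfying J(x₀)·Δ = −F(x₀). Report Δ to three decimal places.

(0.248, -1.160)

At (-1/2, 5/2): F = (-0.750, -14.000).
Jacobian J = [[-4·x₂ - 1, -4·x₁ - 2·x₂], [2·x₂, 2·x₁ - 4·x₂]].
At the point, J = [[-11.000, -3.000], [5.000, -11.000]] (det J = 136.000).
Solving J·Δ = −F gives Δ = (0.248, -1.160).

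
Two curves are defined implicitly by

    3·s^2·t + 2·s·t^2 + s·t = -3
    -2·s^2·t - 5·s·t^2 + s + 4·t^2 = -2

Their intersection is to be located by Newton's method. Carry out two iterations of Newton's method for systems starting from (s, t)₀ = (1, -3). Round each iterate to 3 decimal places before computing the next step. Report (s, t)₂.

(1.359, -1.903)

At (1, -3): F = (9.000, 0.000).
Jacobian J = [[6·s·t + 2·t^2 + t, 3·s^2 + 4·s·t + s], [-4·s·t - 5·t^2 + 1, -2·s^2 - 10·s·t + 8·t]].
At the point, J = [[-3.000, -8.000], [-32.000, 4.000]] (det J = -268.000).
Solving J·Δ = −F gives Δ = (0.134, 1.075).
Then the next iterate is (s, t)₁ = (1.134, -1.925).
Round to (1.134, -1.925) and repeat: F = (1.79501, 1.89654), J = [[-7.61145, -3.73993], [-8.79633, 3.85759]].
Δ = (0.225, 0.022), so (s, t)₂ = (1.359, -1.903).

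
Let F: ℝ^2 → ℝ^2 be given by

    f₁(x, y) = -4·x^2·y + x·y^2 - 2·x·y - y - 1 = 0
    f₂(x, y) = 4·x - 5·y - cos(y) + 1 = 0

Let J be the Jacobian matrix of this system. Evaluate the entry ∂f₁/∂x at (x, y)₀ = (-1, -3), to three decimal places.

∂f₁/∂x = -8·x·y + y^2 - 2·y.
At (-1, -3) this is -9.000.

-9.000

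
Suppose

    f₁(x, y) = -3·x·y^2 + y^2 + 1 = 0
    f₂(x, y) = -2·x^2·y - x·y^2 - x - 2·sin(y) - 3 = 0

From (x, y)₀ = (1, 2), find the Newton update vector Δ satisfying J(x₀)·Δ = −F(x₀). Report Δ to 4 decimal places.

(-1.7714, 1.7820)

At (1, 2): F = (-7.0000, -13.818595).
Jacobian J = [[-3·y^2, -6·x·y + 2·y], [-4·x·y - y^2 - 1, -2·x^2 - 2·x·y - 2·cos(y)]].
At the point, J = [[-12.0000, -8.0000], [-13.0000, -5.167706]] (det J = -41.987524).
Solving J·Δ = −F gives Δ = (-1.7714, 1.7820).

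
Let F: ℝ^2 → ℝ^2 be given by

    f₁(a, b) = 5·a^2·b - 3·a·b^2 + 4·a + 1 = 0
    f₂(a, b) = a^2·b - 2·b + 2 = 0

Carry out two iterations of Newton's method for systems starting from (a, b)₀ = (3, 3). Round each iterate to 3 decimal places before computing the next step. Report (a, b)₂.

At (3, 3): F = (67.000, 23.000).
Jacobian J = [[10·a·b - 3·b^2 + 4, 5·a^2 - 6·a·b], [2·a·b, a^2 - 2]].
At the point, J = [[67.000, -9.000], [18.000, 7.000]] (det J = 631.000).
Solving J·Δ = −F gives Δ = (-1.071, -0.531).
Then the next iterate is (a, b)₁ = (1.929, 2.469).
Round to (1.929, 2.469) and repeat: F = (19.37492, 6.24925), J = [[33.33913, -9.97100], [9.52540, 1.72104]].
Δ = (-0.628, -0.156), so (a, b)₂ = (1.301, 2.313).

(1.301, 2.313)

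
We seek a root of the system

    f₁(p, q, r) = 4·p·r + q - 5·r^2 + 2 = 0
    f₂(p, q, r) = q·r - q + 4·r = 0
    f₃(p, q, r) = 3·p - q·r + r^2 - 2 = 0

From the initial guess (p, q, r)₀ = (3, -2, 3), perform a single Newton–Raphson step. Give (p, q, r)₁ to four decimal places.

(0.3386, -3.6349, 0.6349)

At (3, -2, 3): F = (-9.0000, 8.0000, 22.0000).
Jacobian J = [[4·r, 1, 4·p - 10·r], [0, r - 1, q + 4], [3, -r, -q + 2·r]].
At the point, J = [[12.0000, 1.0000, -18.0000], [0.0000, 2.0000, 2.0000], [3.0000, -3.0000, 8.0000]] (det J = 378.0000).
Solving J·Δ = −F gives Δ = (-2.6614, -1.6349, -2.3651).
Then the next iterate is (p, q, r)₁ = (0.3386, -3.6349, 0.6349).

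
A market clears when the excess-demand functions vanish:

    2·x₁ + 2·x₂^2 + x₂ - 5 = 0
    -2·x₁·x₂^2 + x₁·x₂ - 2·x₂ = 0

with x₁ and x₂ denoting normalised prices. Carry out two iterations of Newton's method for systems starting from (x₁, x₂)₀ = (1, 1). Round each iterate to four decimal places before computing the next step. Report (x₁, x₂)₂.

(2.5539, -0.1394)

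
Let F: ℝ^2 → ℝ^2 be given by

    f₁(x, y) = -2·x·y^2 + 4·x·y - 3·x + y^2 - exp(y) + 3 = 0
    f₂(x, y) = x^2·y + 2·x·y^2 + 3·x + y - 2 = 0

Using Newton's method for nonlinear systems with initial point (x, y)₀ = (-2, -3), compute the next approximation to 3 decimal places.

(-2.052, -0.906)

At (-2, -3): F = (77.95021, -59.000).
Jacobian J = [[-2·y^2 + 4·y - 3, -4·x·y + 4·x + 2·y - exp(y)], [2·x·y + 2·y^2 + 3, x^2 + 4·x·y + 1]].
At the point, J = [[-33.000, -38.04979], [33.000, 29.000]] (det J = 298.64297).
Solving J·Δ = −F gives Δ = (-0.052, 2.094).
Then the next iterate is (x, y)₁ = (-2.052, -0.906).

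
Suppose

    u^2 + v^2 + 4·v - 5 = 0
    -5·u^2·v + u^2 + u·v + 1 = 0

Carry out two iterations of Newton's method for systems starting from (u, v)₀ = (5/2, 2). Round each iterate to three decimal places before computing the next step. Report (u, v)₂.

At (5/2, 2): F = (13.250, -50.250).
Jacobian J = [[2·u, 2·v + 4], [-10·u·v + 2·u + v, -5·u^2 + u]].
At the point, J = [[5.000, 8.000], [-43.000, -28.750]] (det J = 200.250).
Solving J·Δ = −F gives Δ = (-0.105, -1.591).
Then the next iterate is (u, v)₁ = (2.395, 0.409).
Round to (2.395, 0.409) and repeat: F = (2.53931, -4.01459), J = [[4.790, 4.818], [-4.59655, -26.28512]].
Δ = (-0.457, -0.073), so (u, v)₂ = (1.938, 0.336).

(1.938, 0.336)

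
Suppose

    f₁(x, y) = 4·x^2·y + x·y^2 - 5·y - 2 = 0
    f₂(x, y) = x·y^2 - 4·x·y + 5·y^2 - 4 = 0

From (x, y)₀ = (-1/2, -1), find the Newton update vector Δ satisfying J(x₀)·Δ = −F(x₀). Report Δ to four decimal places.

(-0.7500, -0.7500)

At (-1/2, -1): F = (1.5000, -1.5000).
Jacobian J = [[8·x·y + y^2, 4·x^2 + 2·x·y - 5], [y^2 - 4·y, 2·x·y - 4·x + 10·y]].
At the point, J = [[5.0000, -3.0000], [5.0000, -7.0000]] (det J = -20.0000).
Solving J·Δ = −F gives Δ = (-0.7500, -0.7500).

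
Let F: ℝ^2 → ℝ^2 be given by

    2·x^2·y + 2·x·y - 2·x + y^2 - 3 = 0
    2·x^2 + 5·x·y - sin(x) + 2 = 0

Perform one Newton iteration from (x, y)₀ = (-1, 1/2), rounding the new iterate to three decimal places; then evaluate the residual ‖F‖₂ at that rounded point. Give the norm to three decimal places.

0.402

At (-1, 1/2): F = (-0.750, 2.34147).
Jacobian J = [[4·x·y + 2·y - 2, 2·x^2 + 2·x + 2·y], [4·x + 5·y - cos(x), 5·x]].
At the point, J = [[-3.000, 1.000], [-2.04030, -5.000]] (det J = 17.04030).
Solving J·Δ = −F gives Δ = (-0.083, 0.502).
Then the next iterate is (x, y)₁ = (-1.083, 1.002).
Re-evaluating at (-1.083, 1.002): F = (0.35014, -0.19668), so ‖F‖₂ = 0.402.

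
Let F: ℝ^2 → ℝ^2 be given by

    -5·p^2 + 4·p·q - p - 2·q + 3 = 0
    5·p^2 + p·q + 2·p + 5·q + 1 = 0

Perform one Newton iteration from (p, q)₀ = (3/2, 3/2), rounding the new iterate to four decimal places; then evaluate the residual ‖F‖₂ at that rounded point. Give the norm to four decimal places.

5.2060

At (3/2, 3/2): F = (-3.7500, 25.0000).
Jacobian J = [[-10·p + 4·q - 1, 4·p - 2], [10·p + q + 2, p + 5]].
At the point, J = [[-10.0000, 4.0000], [18.5000, 6.5000]] (det J = -139.0000).
Solving J·Δ = −F gives Δ = (-0.8948, -1.2995).
Then the next iterate is (p, q)₁ = (0.6052, 0.2005).
Re-evaluating at (0.6052, 0.2005): F = (0.647835, 5.165578), so ‖F‖₂ = 5.2060.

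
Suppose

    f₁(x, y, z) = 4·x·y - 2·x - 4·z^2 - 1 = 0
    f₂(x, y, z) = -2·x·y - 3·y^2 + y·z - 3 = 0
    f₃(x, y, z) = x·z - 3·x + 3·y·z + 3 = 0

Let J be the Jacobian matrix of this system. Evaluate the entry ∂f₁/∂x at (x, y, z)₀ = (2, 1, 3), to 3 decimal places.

2.000

∂f₁/∂x = 4·y - 2.
At (2, 1, 3) this is 2.000.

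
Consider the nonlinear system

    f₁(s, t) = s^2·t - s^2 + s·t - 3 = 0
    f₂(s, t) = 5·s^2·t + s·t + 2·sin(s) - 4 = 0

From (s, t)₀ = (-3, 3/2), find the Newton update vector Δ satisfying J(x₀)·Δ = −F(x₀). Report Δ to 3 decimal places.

(2.279, 1.070)

At (-3, 3/2): F = (-3.000, 58.71776).
Jacobian J = [[2·s·t - 2·s + t, s^2 + s], [10·s·t + t + 2·cos(s), 5·s^2 + s]].
At the point, J = [[-1.500, 6.000], [-45.47998, 42.000]] (det J = 209.87991).
Solving J·Δ = −F gives Δ = (2.279, 1.070).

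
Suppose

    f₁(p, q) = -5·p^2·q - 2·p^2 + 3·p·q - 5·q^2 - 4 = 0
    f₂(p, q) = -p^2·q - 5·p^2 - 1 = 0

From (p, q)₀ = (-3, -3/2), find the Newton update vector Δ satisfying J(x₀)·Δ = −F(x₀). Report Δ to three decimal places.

(1.468, -0.187)

At (-3, -3/2): F = (47.750, -32.500).
Jacobian J = [[-10·p·q - 4·p + 3·q, -5·p^2 + 3·p - 10·q], [-2·p·q - 10·p, -p^2]].
At the point, J = [[-37.500, -39.000], [21.000, -9.000]] (det J = 1156.500).
Solving J·Δ = −F gives Δ = (1.468, -0.187).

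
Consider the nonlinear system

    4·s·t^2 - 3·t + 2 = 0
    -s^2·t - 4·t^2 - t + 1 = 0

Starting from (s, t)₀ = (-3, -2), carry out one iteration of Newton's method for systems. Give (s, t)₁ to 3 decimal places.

(-2.269, -1.371)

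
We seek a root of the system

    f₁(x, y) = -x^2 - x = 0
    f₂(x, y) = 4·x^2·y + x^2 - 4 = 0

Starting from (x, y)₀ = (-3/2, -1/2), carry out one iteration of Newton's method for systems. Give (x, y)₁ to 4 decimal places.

(-1.1250, 0.0694)

At (-3/2, -1/2): F = (-0.7500, -6.2500).
Jacobian J = [[-2·x - 1, 0], [8·x·y + 2·x, 4·x^2]].
At the point, J = [[2.0000, 0.0000], [3.0000, 9.0000]] (det J = 18.0000).
Solving J·Δ = −F gives Δ = (0.3750, 0.5694).
Then the next iterate is (x, y)₁ = (-1.1250, 0.0694).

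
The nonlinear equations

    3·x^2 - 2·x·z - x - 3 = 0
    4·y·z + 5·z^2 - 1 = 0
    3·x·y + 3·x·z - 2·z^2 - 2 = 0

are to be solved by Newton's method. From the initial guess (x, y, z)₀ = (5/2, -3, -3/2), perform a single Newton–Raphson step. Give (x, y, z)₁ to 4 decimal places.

(1.4196, -0.4358, -1.0235)

At (5/2, -3, -3/2): F = (20.7500, 28.2500, -40.2500).
Jacobian J = [[6·x - 2·z - 1, 0, -2·x], [0, 4·z, 4·y + 10·z], [3·y + 3·z, 3·x, 3·x - 4·z]].
At the point, J = [[17.0000, 0.0000, -5.0000], [0.0000, -6.0000, -27.0000], [-13.5000, 7.5000, 13.5000]] (det J = 2470.5000).
Solving J·Δ = −F gives Δ = (-1.0804, 2.5642, 0.4765).
Then the next iterate is (x, y, z)₁ = (1.4196, -0.4358, -1.0235).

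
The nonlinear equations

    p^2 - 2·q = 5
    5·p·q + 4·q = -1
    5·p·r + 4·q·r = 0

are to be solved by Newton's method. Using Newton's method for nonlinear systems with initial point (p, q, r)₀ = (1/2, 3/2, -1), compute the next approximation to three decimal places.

(1.843, -1.703, -0.718)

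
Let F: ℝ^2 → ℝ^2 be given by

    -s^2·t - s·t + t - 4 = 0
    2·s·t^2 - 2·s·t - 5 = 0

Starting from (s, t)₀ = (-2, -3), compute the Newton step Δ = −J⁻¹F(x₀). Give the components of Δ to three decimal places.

(-0.355, 2.197)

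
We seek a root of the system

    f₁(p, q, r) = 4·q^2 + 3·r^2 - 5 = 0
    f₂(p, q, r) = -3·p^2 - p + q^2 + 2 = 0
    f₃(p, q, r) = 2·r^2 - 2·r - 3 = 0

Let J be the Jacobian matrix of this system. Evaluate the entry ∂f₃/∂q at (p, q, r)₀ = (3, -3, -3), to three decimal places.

0.000

∂f₃/∂q = 0.
At (3, -3, -3) this is 0.000.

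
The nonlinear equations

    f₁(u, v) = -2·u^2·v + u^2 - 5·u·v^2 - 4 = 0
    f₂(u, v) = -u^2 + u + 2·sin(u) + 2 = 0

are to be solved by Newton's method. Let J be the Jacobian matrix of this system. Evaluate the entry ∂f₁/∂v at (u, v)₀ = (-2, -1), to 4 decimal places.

-28.0000

∂f₁/∂v = -2·u^2 - 10·u·v.
At (-2, -1) this is -28.0000.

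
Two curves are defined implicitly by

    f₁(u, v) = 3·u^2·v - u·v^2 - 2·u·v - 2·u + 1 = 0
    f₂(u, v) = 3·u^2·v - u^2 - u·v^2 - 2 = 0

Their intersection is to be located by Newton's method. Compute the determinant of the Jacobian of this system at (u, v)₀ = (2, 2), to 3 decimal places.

J = [[6·u·v - v^2 - 2·v - 2, 3·u^2 - 2·u·v - 2·u], [6·u·v - 2·u - v^2, 3·u^2 - 2·u·v]].
At the point, J = [[14.000, 0.000], [16.000, 4.000]].
det J = 56.000.

56.000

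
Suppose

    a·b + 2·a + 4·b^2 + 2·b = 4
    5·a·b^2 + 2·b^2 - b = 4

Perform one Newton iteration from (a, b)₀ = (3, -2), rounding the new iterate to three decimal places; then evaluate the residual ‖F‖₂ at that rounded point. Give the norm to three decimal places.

At (3, -2): F = (8.000, 66.000).
Jacobian J = [[b + 2, a + 8·b + 2], [5·b^2, 10·a·b + 4·b - 1]].
At the point, J = [[0.000, -11.000], [20.000, -69.000]] (det J = 220.000).
Solving J·Δ = −F gives Δ = (-0.791, 0.727).
Then the next iterate is (a, b)₁ = (2.209, -1.273).
Re-evaluating at (2.209, -1.273): F = (1.54206, 18.41280), so ‖F‖₂ = 18.477.

18.477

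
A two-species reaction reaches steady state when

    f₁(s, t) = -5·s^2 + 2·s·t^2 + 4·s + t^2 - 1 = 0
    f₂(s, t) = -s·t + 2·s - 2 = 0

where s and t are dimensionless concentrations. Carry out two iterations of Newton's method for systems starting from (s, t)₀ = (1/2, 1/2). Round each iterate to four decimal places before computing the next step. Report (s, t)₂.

At (1/2, 1/2): F = (0.2500, -1.2500).
Jacobian J = [[-10·s + 2·t^2 + 4, 4·s·t + 2·t], [-t + 2, -s]].
At the point, J = [[-0.5000, 2.0000], [1.5000, -0.5000]] (det J = -2.7500).
Solving J·Δ = −F gives Δ = (0.8636, 0.0909).
Then the next iterate is (s, t)₁ = (1.3636, 0.5909).
Round to (1.3636, 0.5909) and repeat: F = (-3.541225, -0.078551), J = [[-8.937674, 4.404805], [1.4091, -1.3636]].
Δ = (-0.8653, -0.9517), so (s, t)₂ = (0.4983, -0.3608).

(0.4983, -0.3608)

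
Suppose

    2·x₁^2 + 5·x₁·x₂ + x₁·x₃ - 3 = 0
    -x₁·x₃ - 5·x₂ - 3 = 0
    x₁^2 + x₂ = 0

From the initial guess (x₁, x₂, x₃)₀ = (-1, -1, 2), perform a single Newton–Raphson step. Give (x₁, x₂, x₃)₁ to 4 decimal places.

At (-1, -1, 2): F = (2.0000, 4.0000, 0.0000).
Jacobian J = [[4·x₁ + 5·x₂ + x₃, 5·x₁, x₁], [-x₃, -5, -x₁], [2·x₁, 1, 0]].
At the point, J = [[-7.0000, -5.0000, -1.0000], [-2.0000, -5.0000, 1.0000], [-2.0000, 1.0000, 0.0000]] (det J = 29.0000).
Solving J·Δ = −F gives Δ = (0.2069, 0.4138, -1.5172).
Then the next iterate is (x₁, x₂, x₃)₁ = (-0.7931, -0.5862, 0.4828).

(-0.7931, -0.5862, 0.4828)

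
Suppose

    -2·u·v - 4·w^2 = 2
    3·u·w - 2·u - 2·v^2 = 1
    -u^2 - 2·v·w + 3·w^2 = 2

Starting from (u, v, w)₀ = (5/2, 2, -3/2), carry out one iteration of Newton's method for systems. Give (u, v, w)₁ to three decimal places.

(0.835, 0.879, -0.772)

At (5/2, 2, -3/2): F = (-21.000, -25.250, 4.500).
Jacobian J = [[-2·v, -2·u, -8·w], [3·w - 2, -4·v, 3·u], [-2·u, -2·w, -2·v + 6·w]].
At the point, J = [[-4.000, -5.000, 12.000], [-6.500, -8.000, 7.500], [-5.000, 3.000, -13.000]] (det J = -430.000).
Solving J·Δ = −F gives Δ = (-1.665, -1.121, 0.728).
Then the next iterate is (u, v, w)₁ = (0.835, 0.879, -0.772).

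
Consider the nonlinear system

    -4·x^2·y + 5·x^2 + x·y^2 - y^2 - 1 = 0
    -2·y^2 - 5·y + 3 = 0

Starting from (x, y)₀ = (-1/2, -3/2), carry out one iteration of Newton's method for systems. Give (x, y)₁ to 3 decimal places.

(-3.086, -7.500)

At (-1/2, -3/2): F = (-1.625, 6.000).
Jacobian J = [[-8·x·y + 10·x + y^2, -4·x^2 + 2·x·y - 2·y], [0, -4·y - 5]].
At the point, J = [[-8.750, 3.500], [0.000, 1.000]] (det J = -8.750).
Solving J·Δ = −F gives Δ = (-2.586, -6.000).
Then the next iterate is (x, y)₁ = (-3.086, -7.500).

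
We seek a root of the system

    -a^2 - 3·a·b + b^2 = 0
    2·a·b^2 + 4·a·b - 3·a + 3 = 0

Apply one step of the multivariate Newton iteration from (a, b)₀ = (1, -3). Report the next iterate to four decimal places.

At (1, -3): F = (17.0000, 6.0000).
Jacobian J = [[-2·a - 3·b, -3·a + 2·b], [2·b^2 + 4·b - 3, 4·a·b + 4·a]].
At the point, J = [[7.0000, -9.0000], [3.0000, -8.0000]] (det J = -29.0000).
Solving J·Δ = −F gives Δ = (-2.8276, -0.3103).
Then the next iterate is (a, b)₁ = (-1.8276, -3.3103).

(-1.8276, -3.3103)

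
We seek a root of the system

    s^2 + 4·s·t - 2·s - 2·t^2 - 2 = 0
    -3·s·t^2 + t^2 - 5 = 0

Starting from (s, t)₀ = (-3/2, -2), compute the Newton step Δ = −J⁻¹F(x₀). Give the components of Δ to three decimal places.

At (-3/2, -2): F = (7.250, 17.000).
Jacobian J = [[2·s + 4·t - 2, 4·s - 4·t], [-3·t^2, -6·s·t + 2·t]].
At the point, J = [[-13.000, 2.000], [-12.000, -22.000]] (det J = 310.000).
Solving J·Δ = −F gives Δ = (0.624, 0.432).

(0.624, 0.432)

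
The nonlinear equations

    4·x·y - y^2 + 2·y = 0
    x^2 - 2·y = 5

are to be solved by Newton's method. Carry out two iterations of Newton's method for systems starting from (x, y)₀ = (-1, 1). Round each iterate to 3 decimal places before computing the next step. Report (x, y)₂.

At (-1, 1): F = (-3.000, -6.000).
Jacobian J = [[4·y, 4·x - 2·y + 2], [2·x, -2]].
At the point, J = [[4.000, -4.000], [-2.000, -2.000]] (det J = -16.000).
Solving J·Δ = −F gives Δ = (-1.125, -1.875).
Then the next iterate is (x, y)₁ = (-2.125, -0.875).
Round to (-2.125, -0.875) and repeat: F = (4.92188, 1.26562), J = [[-3.500, -4.750], [-4.250, -2.000]].
Δ = (-0.291, 1.250), so (x, y)₂ = (-2.416, 0.375).

(-2.416, 0.375)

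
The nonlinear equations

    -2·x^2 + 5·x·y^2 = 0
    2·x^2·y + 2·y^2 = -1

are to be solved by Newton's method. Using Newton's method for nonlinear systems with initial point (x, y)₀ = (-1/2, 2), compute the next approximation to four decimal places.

(-0.5731, 0.7891)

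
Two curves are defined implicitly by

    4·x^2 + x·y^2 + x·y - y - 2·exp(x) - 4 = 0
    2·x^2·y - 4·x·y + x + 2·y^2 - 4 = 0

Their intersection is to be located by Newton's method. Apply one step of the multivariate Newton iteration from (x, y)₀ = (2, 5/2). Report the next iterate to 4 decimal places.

(2.3157, 1.1027)

At (2, 5/2): F = (12.221888, 10.5000).
Jacobian J = [[8·x + y^2 + y - 2·exp(x), 2·x·y + x - 1], [4·x·y - 4·y + 1, 2·x^2 - 4·x + 4·y]].
At the point, J = [[9.971888, 11.0000], [11.0000, 10.0000]] (det J = -21.281122).
Solving J·Δ = −F gives Δ = (0.3157, -1.3973).
Then the next iterate is (x, y)₁ = (2.3157, 1.1027).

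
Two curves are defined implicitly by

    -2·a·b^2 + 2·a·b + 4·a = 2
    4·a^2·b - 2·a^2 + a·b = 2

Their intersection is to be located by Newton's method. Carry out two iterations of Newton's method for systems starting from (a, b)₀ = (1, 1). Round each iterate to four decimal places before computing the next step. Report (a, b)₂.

(0.6154, 1.2989)

At (1, 1): F = (2.0000, 1.0000).
Jacobian J = [[-2·b^2 + 2·b + 4, -4·a·b + 2·a], [8·a·b - 4·a + b, 4·a^2 + a]].
At the point, J = [[4.0000, -2.0000], [5.0000, 5.0000]] (det J = 30.0000).
Solving J·Δ = −F gives Δ = (-0.4000, 0.2000).
Then the next iterate is (a, b)₁ = (0.6000, 1.2000).
Round to (0.6000, 1.2000) and repeat: F = (0.1120, -0.2720), J = [[3.5200, -1.6800], [4.5600, 2.0400]].
Δ = (0.0154, 0.0989), so (a, b)₂ = (0.6154, 1.2989).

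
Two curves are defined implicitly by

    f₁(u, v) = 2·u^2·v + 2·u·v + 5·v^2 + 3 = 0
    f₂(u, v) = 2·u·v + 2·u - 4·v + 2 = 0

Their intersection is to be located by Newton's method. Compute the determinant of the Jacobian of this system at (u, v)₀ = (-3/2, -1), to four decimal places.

J = [[4·u·v + 2·v, 2·u^2 + 2·u + 10·v], [2·v + 2, 2·u - 4]].
At the point, J = [[4.0000, -8.5000], [0.0000, -7.0000]].
det J = -28.0000.

-28.0000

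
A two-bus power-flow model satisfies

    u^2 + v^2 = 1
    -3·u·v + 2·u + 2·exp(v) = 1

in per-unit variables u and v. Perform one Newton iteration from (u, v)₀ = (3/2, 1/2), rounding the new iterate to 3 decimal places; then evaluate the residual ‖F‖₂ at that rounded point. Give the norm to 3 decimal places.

At (3/2, 1/2): F = (1.500, 3.04744).
Jacobian J = [[2·u, 2·v], [-3·v + 2, -3·u + 2·exp(v)]].
At the point, J = [[3.000, 1.000], [0.500, -1.20256]] (det J = -4.10767).
Solving J·Δ = −F gives Δ = (-1.181, 2.043).
Then the next iterate is (u, v)₁ = (0.319, 2.543).
Re-evaluating at (0.319, 2.543): F = (5.56861, 22.63988), so ‖F‖₂ = 23.315.

23.315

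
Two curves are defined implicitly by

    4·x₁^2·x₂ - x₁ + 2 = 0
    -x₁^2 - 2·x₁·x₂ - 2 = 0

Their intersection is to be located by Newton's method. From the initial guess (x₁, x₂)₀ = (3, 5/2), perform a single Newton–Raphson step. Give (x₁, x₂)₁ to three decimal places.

At (3, 5/2): F = (89.000, -26.000).
Jacobian J = [[8·x₁·x₂ - 1, 4·x₁^2], [-2·x₁ - 2·x₂, -2·x₁]].
At the point, J = [[59.000, 36.000], [-11.000, -6.000]] (det J = 42.000).
Solving J·Δ = −F gives Δ = (-9.571, 13.214).
Then the next iterate is (x₁, x₂)₁ = (-6.571, 15.714).

(-6.571, 15.714)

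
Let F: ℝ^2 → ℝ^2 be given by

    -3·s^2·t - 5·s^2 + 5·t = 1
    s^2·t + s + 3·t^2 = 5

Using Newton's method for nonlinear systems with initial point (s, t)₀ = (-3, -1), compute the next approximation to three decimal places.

At (-3, -1): F = (-24.000, -14.000).
Jacobian J = [[-6·s·t - 10·s, -3·s^2 + 5], [2·s·t + 1, s^2 + 6·t]].
At the point, J = [[12.000, -22.000], [7.000, 3.000]] (det J = 190.000).
Solving J·Δ = −F gives Δ = (2.000, 0.000).
Then the next iterate is (s, t)₁ = (-1.000, -1.000).

(-1.000, -1.000)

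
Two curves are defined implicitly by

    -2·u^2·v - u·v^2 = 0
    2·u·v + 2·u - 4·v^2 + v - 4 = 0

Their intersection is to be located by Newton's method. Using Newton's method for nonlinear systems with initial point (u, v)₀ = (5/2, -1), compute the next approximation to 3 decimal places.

(1.925, -0.357)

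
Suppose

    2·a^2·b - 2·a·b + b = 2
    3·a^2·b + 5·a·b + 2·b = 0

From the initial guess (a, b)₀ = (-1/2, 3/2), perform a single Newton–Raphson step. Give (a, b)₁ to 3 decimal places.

(-0.556, 0.667)

At (-1/2, 3/2): F = (1.750, 0.375).
Jacobian J = [[4·a·b - 2·b, 2·a^2 - 2·a + 1], [6·a·b + 5·b, 3·a^2 + 5·a + 2]].
At the point, J = [[-6.000, 2.500], [3.000, 0.250]] (det J = -9.000).
Solving J·Δ = −F gives Δ = (-0.056, -0.833).
Then the next iterate is (a, b)₁ = (-0.556, 0.667).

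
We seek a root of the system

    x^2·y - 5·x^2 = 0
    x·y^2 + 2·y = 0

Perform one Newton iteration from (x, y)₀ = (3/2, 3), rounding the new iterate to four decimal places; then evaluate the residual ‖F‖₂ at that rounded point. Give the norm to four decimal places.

At (3/2, 3): F = (-4.5000, 19.5000).
Jacobian J = [[2·x·y - 10·x, x^2], [y^2, 2·x·y + 2]].
At the point, J = [[-6.0000, 2.2500], [9.0000, 11.0000]] (det J = -86.2500).
Solving J·Δ = −F gives Δ = (-1.0826, -0.8870).
Then the next iterate is (x, y)₁ = (0.4174, 2.1130).
Re-evaluating at (0.4174, 2.1130): F = (-0.502981, 6.089595), so ‖F‖₂ = 6.1103.

6.1103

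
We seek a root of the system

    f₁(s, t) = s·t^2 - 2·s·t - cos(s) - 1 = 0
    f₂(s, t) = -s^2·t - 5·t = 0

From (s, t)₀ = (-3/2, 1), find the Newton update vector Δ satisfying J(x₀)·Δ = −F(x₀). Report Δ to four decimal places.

At (-3/2, 1): F = (0.429263, -7.2500).
Jacobian J = [[t^2 - 2·t + sin(s), 2·s·t - 2·s], [-2·s·t, -s^2 - 5]].
At the point, J = [[-1.997495, 0.0000], [3.0000, -7.2500]] (det J = 14.481839).
Solving J·Δ = −F gives Δ = (0.2149, -0.9111).

(0.2149, -0.9111)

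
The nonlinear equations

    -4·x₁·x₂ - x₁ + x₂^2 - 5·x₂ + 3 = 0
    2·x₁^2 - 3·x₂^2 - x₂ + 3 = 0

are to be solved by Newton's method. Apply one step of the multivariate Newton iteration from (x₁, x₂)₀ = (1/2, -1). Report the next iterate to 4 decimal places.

(-1.5000, -0.5000)

At (1/2, -1): F = (10.5000, 1.5000).
Jacobian J = [[-4·x₂ - 1, -4·x₁ + 2·x₂ - 5], [4·x₁, -6·x₂ - 1]].
At the point, J = [[3.0000, -9.0000], [2.0000, 5.0000]] (det J = 33.0000).
Solving J·Δ = −F gives Δ = (-2.0000, 0.5000).
Then the next iterate is (x₁, x₂)₁ = (-1.5000, -0.5000).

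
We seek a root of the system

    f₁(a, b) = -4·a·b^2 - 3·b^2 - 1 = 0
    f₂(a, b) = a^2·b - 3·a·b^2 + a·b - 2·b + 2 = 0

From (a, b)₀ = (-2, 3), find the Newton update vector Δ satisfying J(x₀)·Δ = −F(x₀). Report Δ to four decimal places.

(-0.4444, -2.0000)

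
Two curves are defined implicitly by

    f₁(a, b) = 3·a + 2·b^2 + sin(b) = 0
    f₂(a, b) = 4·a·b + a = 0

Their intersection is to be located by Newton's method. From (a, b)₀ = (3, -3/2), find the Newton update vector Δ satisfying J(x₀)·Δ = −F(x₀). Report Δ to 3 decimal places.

(-9.615, -2.756)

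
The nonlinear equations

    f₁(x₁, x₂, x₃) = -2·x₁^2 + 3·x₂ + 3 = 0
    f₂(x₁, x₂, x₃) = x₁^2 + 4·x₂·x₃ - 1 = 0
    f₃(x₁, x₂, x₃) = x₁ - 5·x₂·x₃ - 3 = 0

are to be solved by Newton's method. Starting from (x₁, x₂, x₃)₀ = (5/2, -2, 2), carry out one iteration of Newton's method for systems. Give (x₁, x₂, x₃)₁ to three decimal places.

At (5/2, -2, 2): F = (-15.500, -10.750, 19.500).
Jacobian J = [[-4·x₁, 3, 0], [2·x₁, 4·x₃, 4·x₂], [1, -5·x₃, -5·x₂]].
At the point, J = [[-10.000, 3.000, 0.000], [5.000, 8.000, -8.000], [1.000, -10.000, 10.000]] (det J = -174.000).
Solving J·Δ = −F gives Δ = (-0.836, 2.379, 0.513).
Then the next iterate is (x₁, x₂, x₃)₁ = (1.664, 0.379, 2.513).

(1.664, 0.379, 2.513)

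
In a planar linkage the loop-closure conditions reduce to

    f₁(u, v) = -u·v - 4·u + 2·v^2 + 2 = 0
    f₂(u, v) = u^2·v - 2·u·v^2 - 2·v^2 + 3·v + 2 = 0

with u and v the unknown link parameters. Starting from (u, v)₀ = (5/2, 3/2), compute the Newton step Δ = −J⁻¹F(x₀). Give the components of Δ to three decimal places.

(-1.566, -0.389)

At (5/2, 3/2): F = (-7.250, 0.125).
Jacobian J = [[-v - 4, -u + 4·v], [2·u·v - 2·v^2, u^2 - 4·u·v - 4·v + 3]].
At the point, J = [[-5.500, 3.500], [3.000, -11.750]] (det J = 54.125).
Solving J·Δ = −F gives Δ = (-1.566, -0.389).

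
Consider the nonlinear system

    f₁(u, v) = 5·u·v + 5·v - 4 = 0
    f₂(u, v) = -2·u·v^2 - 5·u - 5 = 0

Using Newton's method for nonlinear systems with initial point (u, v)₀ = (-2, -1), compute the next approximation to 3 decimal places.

At (-2, -1): F = (1.000, 9.000).
Jacobian J = [[5·v, 5·u + 5], [-2·v^2 - 5, -4·u·v]].
At the point, J = [[-5.000, -5.000], [-7.000, -8.000]] (det J = 5.000).
Solving J·Δ = −F gives Δ = (-7.400, 7.600).
Then the next iterate is (u, v)₁ = (-9.400, 6.600).

(-9.400, 6.600)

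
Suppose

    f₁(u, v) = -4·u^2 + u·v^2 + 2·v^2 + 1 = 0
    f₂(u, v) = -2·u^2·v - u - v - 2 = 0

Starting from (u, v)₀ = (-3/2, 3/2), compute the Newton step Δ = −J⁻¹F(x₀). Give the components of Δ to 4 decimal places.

(0.5636, -0.7711)

At (-3/2, 3/2): F = (-6.8750, -8.7500).
Jacobian J = [[-8·u + v^2, 2·u·v + 4·v], [-4·u·v - 1, -2·u^2 - 1]].
At the point, J = [[14.2500, 1.5000], [8.0000, -5.5000]] (det J = -90.3750).
Solving J·Δ = −F gives Δ = (0.5636, -0.7711).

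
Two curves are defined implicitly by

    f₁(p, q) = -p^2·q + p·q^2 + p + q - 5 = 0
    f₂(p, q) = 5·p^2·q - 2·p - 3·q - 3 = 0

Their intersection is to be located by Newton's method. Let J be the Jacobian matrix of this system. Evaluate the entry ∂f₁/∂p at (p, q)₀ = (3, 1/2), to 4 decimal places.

∂f₁/∂p = -2·p·q + q^2 + 1.
At (3, 1/2) this is -1.7500.

-1.7500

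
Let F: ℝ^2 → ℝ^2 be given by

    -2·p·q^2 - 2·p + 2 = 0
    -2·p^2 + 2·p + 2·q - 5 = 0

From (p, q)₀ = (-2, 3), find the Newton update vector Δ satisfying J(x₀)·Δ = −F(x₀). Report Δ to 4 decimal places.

At (-2, 3): F = (42.0000, -11.0000).
Jacobian J = [[-2·q^2 - 2, -4·p·q], [-4·p + 2, 2]].
At the point, J = [[-20.0000, 24.0000], [10.0000, 2.0000]] (det J = -280.0000).
Solving J·Δ = −F gives Δ = (1.2429, -0.7143).

(1.2429, -0.7143)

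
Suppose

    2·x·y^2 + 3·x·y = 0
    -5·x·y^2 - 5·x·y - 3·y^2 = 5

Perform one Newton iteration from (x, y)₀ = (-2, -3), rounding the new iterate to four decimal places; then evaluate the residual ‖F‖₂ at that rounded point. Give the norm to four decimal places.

4.1572

At (-2, -3): F = (-18.0000, 28.0000).
Jacobian J = [[2·y^2 + 3·y, 4·x·y + 3·x], [-5·y^2 - 5·y, -10·x·y - 5·x - 6·y]].
At the point, J = [[9.0000, 18.0000], [-30.0000, -32.0000]] (det J = 252.0000).
Solving J·Δ = −F gives Δ = (-0.2857, 1.1429).
Then the next iterate is (x, y)₁ = (-2.2857, -1.8571).
Re-evaluating at (-2.2857, -1.8571): F = (-3.031617, 2.844515), so ‖F‖₂ = 4.1572.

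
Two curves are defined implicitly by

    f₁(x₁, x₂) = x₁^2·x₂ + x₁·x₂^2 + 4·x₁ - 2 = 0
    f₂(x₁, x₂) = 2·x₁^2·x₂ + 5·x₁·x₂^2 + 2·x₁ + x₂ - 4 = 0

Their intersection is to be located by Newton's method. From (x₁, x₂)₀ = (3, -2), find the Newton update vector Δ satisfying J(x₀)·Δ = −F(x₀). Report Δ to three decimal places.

At (3, -2): F = (4.000, 24.000).
Jacobian J = [[2·x₁·x₂ + x₂^2 + 4, x₁^2 + 2·x₁·x₂], [4·x₁·x₂ + 5·x₂^2 + 2, 2·x₁^2 + 10·x₁·x₂ + 1]].
At the point, J = [[-4.000, -3.000], [-2.000, -41.000]] (det J = 158.000).
Solving J·Δ = −F gives Δ = (0.582, 0.557).

(0.582, 0.557)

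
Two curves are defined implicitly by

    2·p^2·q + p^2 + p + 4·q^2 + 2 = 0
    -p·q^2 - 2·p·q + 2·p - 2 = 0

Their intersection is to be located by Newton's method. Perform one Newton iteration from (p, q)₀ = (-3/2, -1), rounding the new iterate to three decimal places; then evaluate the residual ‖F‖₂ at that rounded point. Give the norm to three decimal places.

23.857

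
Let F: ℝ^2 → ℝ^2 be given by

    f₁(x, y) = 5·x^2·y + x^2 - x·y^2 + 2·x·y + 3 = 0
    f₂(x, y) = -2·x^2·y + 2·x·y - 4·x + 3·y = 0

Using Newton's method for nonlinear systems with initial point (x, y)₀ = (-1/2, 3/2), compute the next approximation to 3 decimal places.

(-0.521, -1.306)

At (-1/2, 3/2): F = (4.750, 4.250).
Jacobian J = [[10·x·y + 2·x - y^2 + 2·y, 5·x^2 - 2·x·y + 2·x], [-4·x·y + 2·y - 4, -2·x^2 + 2·x + 3]].
At the point, J = [[-7.750, 1.750], [2.000, 1.500]] (det J = -15.125).
Solving J·Δ = −F gives Δ = (-0.021, -2.806).
Then the next iterate is (x, y)₁ = (-0.521, -1.306).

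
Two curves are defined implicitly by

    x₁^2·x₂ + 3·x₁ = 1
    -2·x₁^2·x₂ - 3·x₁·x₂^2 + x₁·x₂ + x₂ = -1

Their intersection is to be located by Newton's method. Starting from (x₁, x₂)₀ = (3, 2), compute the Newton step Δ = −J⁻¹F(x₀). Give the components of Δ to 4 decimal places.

At (3, 2): F = (26.0000, -63.0000).
Jacobian J = [[2·x₁·x₂ + 3, x₁^2], [-4·x₁·x₂ - 3·x₂^2 + x₂, -2·x₁^2 - 6·x₁·x₂ + x₁ + 1]].
At the point, J = [[15.0000, 9.0000], [-34.0000, -50.0000]] (det J = -444.0000).
Solving J·Δ = −F gives Δ = (-1.6509, -0.1374).

(-1.6509, -0.1374)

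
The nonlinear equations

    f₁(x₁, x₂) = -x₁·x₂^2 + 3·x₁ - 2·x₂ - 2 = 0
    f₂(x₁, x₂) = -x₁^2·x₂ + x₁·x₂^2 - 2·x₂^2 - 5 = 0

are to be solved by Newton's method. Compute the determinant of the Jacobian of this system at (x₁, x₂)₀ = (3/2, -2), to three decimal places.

-39.750

J = [[-x₂^2 + 3, -2·x₁·x₂ - 2], [-2·x₁·x₂ + x₂^2, -x₁^2 + 2·x₁·x₂ - 4·x₂]].
At the point, J = [[-1.000, 4.000], [10.000, -0.250]].
det J = -39.750.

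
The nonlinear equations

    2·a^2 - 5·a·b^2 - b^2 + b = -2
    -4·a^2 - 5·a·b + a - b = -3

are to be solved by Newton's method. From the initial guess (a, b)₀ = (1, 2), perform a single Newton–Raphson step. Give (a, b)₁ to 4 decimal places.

At (1, 2): F = (-18.0000, -12.0000).
Jacobian J = [[4·a - 5·b^2, -10·a·b - 2·b + 1], [-8·a - 5·b + 1, -5·a - 1]].
At the point, J = [[-16.0000, -23.0000], [-17.0000, -6.0000]] (det J = -295.0000).
Solving J·Δ = −F gives Δ = (-0.5695, -0.3864).
Then the next iterate is (a, b)₁ = (0.4305, 1.6136).

(0.4305, 1.6136)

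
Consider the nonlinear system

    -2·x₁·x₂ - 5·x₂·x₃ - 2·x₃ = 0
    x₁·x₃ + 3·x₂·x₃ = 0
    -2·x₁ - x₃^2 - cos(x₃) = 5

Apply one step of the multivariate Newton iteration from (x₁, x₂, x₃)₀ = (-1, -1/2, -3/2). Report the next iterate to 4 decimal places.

At (-1, -1/2, -3/2): F = (-1.7500, 3.7500, -5.320737).
Jacobian J = [[-2·x₂, -2·x₁ - 5·x₃, -5·x₂ - 2], [x₃, 3·x₃, x₁ + 3·x₂], [-2, 0, -2·x₃ + sin(x₃)]].
At the point, J = [[1.0000, 9.5000, 0.5000], [-1.5000, -4.5000, -2.5000], [-2.0000, 0.0000, 2.002505]] (det J = 62.524424).
Solving J·Δ = −F gives Δ = (-0.9409, 0.1929, 1.7174).
Then the next iterate is (x₁, x₂, x₃)₁ = (-1.9409, -0.3071, 0.2174).

(-1.9409, -0.3071, 0.2174)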